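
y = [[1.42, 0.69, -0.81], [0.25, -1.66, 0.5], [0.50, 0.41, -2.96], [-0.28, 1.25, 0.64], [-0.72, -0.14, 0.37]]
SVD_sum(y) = [[0.44, 0.37, -1.25], [-0.26, -0.22, 0.75], [0.94, 0.8, -2.69], [-0.11, -0.09, 0.30], [-0.19, -0.16, 0.55]] + [[-0.04, 0.27, 0.07], [0.21, -1.45, -0.36], [0.05, -0.37, -0.09], [-0.19, 1.34, 0.33], [-0.01, 0.05, 0.01]] + [[1.02, 0.05, 0.37], [0.31, 0.02, 0.11], [-0.49, -0.02, -0.18], [0.01, 0.0, 0.01], [-0.52, -0.03, -0.19]]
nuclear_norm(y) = 6.91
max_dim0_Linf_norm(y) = 2.96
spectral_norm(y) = 3.44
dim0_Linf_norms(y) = [1.42, 1.66, 2.96]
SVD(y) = [[0.4, -0.13, -0.79],[-0.24, 0.72, -0.24],[0.86, 0.18, 0.38],[-0.1, -0.66, -0.01],[-0.18, -0.02, 0.41]] @ diag([3.4352265538478797, 2.1086103924208333, 1.3692263277899936]) @ [[0.32, 0.27, -0.91], [0.14, -0.96, -0.24], [-0.94, -0.05, -0.34]]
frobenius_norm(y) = 4.26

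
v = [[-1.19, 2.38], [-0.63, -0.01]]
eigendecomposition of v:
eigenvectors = [[(0.89+0j),0.89-0.00j], [0.22+0.40j,(0.22-0.4j)]]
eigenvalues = [(-0.6+1.07j), (-0.6-1.07j)]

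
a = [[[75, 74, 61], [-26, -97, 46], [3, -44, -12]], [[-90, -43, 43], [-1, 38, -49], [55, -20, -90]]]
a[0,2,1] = -44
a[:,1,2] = [46, -49]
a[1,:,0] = [-90, -1, 55]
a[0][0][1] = 74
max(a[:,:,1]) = 74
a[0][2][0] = 3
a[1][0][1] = -43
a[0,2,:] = [3, -44, -12]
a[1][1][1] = 38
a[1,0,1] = -43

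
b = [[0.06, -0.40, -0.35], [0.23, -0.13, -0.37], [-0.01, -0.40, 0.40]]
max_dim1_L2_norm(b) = 0.57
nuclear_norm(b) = 1.40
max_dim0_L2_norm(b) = 0.65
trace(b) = 0.33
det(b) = 0.06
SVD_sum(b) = [[0.13, -0.14, -0.42], [0.13, -0.14, -0.40], [-0.07, 0.08, 0.22]] + [[0.01,-0.25,0.09],[0.0,-0.01,0.00],[0.02,-0.48,0.17]] + [[-0.08, -0.01, -0.02],[0.10, 0.01, 0.03],[0.04, 0.01, 0.01]]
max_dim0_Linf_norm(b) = 0.4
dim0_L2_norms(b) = [0.24, 0.58, 0.65]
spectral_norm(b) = 0.68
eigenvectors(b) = [[0.84+0.00j, (0.84-0j), (-0.19+0j)], [(0.21-0.4j), (0.21+0.4j), -0.48+0.00j], [0.25-0.17j, 0.25+0.17j, (0.86+0j)]]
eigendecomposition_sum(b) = [[0.02+0.18j,(-0.22-0.14j),-0.12-0.04j], [(0.09+0.04j),(-0.12+0.07j),-0.05+0.05j], [0.04+0.05j,-0.10+0.00j,-0.04+0.01j]] + [[(0.02-0.18j), -0.22+0.14j, -0.12+0.04j], [0.09-0.04j, -0.12-0.07j, (-0.05-0.05j)], [0.04-0.05j, -0.10-0.00j, (-0.04-0.01j)]] + [[(0.02-0j), (0.05-0j), (-0.11-0j)], [0.05-0.00j, (0.12-0j), -0.27-0.00j], [-0.09+0.00j, -0.21+0.00j, (0.49+0j)]]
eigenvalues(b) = [(-0.15+0.26j), (-0.15-0.26j), (0.63+0j)]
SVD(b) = [[0.67, 0.46, 0.58], [0.65, 0.01, -0.76], [-0.35, 0.89, -0.29]] @ diag([0.6808423558125801, 0.573407610173138, 0.1433785169650831]) @ [[0.28, -0.31, -0.91],  [0.04, -0.94, 0.34],  [-0.96, -0.13, -0.26]]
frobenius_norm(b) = 0.90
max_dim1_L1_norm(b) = 0.81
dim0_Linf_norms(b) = [0.23, 0.4, 0.4]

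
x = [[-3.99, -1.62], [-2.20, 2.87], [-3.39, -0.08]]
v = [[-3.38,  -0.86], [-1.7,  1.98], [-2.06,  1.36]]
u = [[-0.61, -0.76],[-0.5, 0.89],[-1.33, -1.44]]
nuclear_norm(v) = 6.79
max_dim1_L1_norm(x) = 5.61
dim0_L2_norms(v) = [4.31, 2.55]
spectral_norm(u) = 2.22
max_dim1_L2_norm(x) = 4.31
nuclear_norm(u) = 3.17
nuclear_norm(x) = 8.98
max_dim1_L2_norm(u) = 1.96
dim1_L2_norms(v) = [3.49, 2.61, 2.47]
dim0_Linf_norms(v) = [3.38, 1.98]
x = u + v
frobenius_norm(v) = 5.01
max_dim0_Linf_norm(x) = 3.99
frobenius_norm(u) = 2.42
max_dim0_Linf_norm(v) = 3.38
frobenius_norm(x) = 6.57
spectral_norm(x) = 5.68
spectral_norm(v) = 4.40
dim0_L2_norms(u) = [1.55, 1.86]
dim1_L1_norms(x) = [5.61, 5.07, 3.47]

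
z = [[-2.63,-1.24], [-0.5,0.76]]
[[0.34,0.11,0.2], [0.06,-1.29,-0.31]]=z @ [[-0.13, 0.58, 0.09], [0.00, -1.32, -0.35]]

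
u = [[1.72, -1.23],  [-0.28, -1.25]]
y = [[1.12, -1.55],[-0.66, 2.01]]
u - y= [[0.60, 0.32], [0.38, -3.26]]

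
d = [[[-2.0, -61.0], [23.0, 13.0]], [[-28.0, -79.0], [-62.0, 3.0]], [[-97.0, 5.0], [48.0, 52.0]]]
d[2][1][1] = 52.0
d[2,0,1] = 5.0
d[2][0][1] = 5.0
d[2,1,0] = 48.0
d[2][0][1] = 5.0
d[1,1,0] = -62.0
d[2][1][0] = 48.0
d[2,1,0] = 48.0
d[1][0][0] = -28.0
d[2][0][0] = -97.0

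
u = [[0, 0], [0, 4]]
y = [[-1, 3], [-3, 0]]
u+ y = [[-1, 3], [-3, 4]]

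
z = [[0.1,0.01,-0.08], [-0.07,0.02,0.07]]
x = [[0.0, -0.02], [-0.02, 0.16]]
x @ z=[[0.0,-0.0,-0.00], [-0.01,0.00,0.01]]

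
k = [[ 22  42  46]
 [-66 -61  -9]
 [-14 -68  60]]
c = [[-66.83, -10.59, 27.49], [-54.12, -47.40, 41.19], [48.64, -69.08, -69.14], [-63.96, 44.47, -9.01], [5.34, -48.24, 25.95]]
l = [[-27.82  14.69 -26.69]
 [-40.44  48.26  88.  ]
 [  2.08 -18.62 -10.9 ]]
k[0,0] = 22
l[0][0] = -27.82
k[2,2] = 60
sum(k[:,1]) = -87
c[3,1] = 44.47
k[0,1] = 42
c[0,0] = -66.83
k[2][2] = 60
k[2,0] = -14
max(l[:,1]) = 48.26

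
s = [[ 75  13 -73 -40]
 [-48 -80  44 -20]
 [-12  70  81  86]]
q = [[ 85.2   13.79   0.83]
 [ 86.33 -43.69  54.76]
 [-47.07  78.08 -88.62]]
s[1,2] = 44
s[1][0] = -48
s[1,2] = 44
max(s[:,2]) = 81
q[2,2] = -88.62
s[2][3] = 86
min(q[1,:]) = -43.69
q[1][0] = 86.33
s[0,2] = -73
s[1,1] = -80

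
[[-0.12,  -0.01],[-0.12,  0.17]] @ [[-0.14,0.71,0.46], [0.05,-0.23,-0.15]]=[[0.02, -0.08, -0.05], [0.03, -0.12, -0.08]]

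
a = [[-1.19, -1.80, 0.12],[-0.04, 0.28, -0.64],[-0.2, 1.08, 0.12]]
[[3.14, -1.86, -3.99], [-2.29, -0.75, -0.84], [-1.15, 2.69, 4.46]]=a @ [[-0.18, -1.28, -1.64], [-1.43, 2.02, 3.5], [2.96, 2.14, 2.95]]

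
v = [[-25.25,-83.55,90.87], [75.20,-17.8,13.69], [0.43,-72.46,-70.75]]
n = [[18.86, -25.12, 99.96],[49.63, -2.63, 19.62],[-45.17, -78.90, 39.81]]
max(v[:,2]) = 90.87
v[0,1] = -83.55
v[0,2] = 90.87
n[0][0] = 18.86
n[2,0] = -45.17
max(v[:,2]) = 90.87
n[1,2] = 19.62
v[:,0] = [-25.25, 75.2, 0.43]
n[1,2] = 19.62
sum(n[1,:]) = 66.62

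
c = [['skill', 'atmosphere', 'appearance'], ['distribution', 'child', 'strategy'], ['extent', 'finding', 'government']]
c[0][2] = 'appearance'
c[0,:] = ['skill', 'atmosphere', 'appearance']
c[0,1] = 'atmosphere'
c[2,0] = 'extent'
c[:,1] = ['atmosphere', 'child', 'finding']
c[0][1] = 'atmosphere'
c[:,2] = ['appearance', 'strategy', 'government']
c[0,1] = 'atmosphere'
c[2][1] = 'finding'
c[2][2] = 'government'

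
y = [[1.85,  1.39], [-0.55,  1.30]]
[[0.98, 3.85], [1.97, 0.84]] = y @ [[-0.46, 1.21], [1.32, 1.16]]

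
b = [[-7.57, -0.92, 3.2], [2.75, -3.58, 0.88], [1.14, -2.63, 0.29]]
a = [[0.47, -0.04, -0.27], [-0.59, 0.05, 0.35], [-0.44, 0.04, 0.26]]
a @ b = [[-3.98, 0.42, 1.39], [5.0, -0.56, -1.74], [3.74, -0.42, -1.30]]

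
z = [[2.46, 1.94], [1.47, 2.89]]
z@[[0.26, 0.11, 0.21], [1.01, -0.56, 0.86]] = [[2.6, -0.82, 2.18], [3.30, -1.46, 2.79]]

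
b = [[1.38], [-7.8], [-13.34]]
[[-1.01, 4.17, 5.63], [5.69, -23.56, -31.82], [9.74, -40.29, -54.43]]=b @ [[-0.73,3.02,4.08]]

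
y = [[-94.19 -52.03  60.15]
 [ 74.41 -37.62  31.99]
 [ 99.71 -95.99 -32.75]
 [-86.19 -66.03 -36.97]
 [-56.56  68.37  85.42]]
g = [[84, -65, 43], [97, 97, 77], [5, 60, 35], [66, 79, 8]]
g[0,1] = -65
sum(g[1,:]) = 271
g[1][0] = 97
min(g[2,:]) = 5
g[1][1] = 97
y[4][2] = 85.42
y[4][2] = 85.42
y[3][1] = -66.03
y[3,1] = -66.03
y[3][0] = -86.19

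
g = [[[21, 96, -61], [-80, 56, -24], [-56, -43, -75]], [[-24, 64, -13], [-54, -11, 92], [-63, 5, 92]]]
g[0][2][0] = -56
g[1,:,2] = [-13, 92, 92]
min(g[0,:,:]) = -80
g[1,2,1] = 5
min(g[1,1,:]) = -54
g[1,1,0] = -54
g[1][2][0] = -63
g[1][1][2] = 92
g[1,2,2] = 92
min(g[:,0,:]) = -61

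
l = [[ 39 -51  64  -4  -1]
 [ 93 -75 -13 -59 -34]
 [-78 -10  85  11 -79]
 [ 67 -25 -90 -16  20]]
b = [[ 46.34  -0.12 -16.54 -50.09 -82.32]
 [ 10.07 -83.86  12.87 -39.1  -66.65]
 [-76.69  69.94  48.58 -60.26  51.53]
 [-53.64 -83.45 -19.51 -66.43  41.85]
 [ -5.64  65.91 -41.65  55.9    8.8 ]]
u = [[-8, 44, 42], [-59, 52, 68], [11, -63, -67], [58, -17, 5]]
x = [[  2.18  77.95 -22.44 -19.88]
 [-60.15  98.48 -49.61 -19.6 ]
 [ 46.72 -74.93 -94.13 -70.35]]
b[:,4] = [-82.32, -66.65, 51.53, 41.85, 8.8]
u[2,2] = -67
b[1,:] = [10.07, -83.86, 12.87, -39.1, -66.65]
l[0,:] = [39, -51, 64, -4, -1]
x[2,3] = -70.35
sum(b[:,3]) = -159.98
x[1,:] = [-60.15, 98.48, -49.61, -19.6]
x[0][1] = 77.95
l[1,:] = [93, -75, -13, -59, -34]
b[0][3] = -50.09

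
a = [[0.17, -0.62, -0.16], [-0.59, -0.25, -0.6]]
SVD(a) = [[0.36, 0.93], [0.93, -0.36]] @ diag([0.9104069736603871, 0.6169758036669958]) @ [[-0.54, -0.5, -0.68],  [0.6, -0.79, 0.11]]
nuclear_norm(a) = 1.53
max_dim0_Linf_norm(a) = 0.62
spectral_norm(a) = 0.91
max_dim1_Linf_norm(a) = 0.62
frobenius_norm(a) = 1.10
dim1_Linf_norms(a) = [0.62, 0.6]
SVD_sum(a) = [[-0.18, -0.16, -0.22],[-0.46, -0.43, -0.58]] + [[0.35, -0.46, 0.06], [-0.13, 0.18, -0.02]]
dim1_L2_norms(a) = [0.66, 0.88]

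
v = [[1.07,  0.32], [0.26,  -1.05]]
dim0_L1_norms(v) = [1.33, 1.37]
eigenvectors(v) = [[0.99,  -0.15], [0.12,  0.99]]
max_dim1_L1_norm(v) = 1.39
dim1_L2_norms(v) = [1.12, 1.08]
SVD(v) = [[-0.88,0.47], [0.47,0.88]] @ diag([1.1305768247765837, 1.067331271573216]) @ [[-0.73, -0.69], [0.69, -0.73]]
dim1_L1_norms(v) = [1.39, 1.31]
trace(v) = 0.02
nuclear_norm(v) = 2.20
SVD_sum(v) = [[0.72, 0.69],[-0.39, -0.37]] + [[0.35, -0.37], [0.65, -0.68]]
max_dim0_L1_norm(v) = 1.37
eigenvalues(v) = [1.11, -1.09]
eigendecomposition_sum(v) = [[1.09, 0.16], [0.13, 0.02]] + [[-0.02,0.16], [0.13,-1.07]]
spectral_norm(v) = 1.13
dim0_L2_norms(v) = [1.1, 1.1]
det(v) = -1.21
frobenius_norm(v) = 1.55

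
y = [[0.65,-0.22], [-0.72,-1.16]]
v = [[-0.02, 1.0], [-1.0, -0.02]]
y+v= [[0.63, 0.78], [-1.72, -1.18]]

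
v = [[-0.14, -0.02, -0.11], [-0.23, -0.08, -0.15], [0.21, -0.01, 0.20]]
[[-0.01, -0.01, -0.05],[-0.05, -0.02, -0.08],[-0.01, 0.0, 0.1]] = v @ [[0.26, -0.10, 0.14], [0.38, 0.28, -0.08], [-0.28, 0.14, 0.33]]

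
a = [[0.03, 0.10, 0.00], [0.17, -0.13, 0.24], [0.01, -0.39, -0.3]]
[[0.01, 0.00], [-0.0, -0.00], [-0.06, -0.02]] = a @ [[0.02,0.01], [0.12,0.04], [0.03,0.01]]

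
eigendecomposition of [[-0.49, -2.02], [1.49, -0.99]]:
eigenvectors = [[0.76+0.00j, 0.76-0.00j], [0.09-0.64j, (0.09+0.64j)]]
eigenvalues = [(-0.74+1.72j), (-0.74-1.72j)]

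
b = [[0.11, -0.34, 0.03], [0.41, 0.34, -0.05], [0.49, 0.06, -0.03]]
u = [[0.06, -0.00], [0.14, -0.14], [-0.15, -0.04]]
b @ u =[[-0.05, 0.05], [0.08, -0.05], [0.04, -0.01]]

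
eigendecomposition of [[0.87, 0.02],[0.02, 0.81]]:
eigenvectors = [[0.96, -0.29], [0.29, 0.96]]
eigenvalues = [0.88, 0.8]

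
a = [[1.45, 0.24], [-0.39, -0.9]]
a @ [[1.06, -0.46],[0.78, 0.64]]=[[1.72, -0.51], [-1.12, -0.4]]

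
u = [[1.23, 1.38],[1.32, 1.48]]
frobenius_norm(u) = 2.71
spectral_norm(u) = 2.71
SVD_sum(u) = [[1.23, 1.38], [1.32, 1.48]] + [[-0.00, 0.0], [0.0, -0.00]]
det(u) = -0.00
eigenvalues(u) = [-0.0, 2.71]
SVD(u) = [[-0.68, -0.73], [-0.73, 0.68]] @ diag([2.7111067489282474, 0.0004426236630021162]) @ [[-0.67, -0.75],[0.75, -0.67]]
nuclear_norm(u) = 2.71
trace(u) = 2.71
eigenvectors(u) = [[-0.75, -0.68], [0.67, -0.73]]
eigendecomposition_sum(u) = [[-0.0,0.00], [0.0,-0.0]] + [[1.23, 1.38],[1.32, 1.48]]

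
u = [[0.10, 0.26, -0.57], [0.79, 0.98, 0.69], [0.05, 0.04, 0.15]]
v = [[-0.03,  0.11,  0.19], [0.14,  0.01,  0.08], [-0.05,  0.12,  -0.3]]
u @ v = [[0.06, -0.05, 0.21], [0.08, 0.18, 0.02], [-0.00, 0.02, -0.03]]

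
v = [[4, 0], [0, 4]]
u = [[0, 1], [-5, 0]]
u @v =[[0, 4], [-20, 0]]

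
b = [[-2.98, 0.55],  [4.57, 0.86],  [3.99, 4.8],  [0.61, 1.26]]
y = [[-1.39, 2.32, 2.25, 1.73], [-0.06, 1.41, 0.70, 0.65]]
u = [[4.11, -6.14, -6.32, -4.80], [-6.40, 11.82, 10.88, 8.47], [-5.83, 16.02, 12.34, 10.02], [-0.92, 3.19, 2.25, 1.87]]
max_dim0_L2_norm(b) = 6.79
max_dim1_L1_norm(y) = 7.69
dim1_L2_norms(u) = [10.84, 19.26, 23.31, 4.43]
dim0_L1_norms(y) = [1.45, 3.73, 2.95, 2.38]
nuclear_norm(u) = 34.64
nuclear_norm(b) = 11.15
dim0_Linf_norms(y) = [1.39, 2.32, 2.25, 1.73]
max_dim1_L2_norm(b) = 6.24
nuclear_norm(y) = 4.89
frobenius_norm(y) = 4.27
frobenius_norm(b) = 8.47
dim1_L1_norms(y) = [7.69, 2.82]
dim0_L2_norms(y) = [1.39, 2.71, 2.36, 1.85]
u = b @ y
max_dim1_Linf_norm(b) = 4.8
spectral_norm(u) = 32.34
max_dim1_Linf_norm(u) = 16.02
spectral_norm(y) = 4.22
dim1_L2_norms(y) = [3.92, 1.7]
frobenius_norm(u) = 32.42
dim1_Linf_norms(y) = [2.32, 1.41]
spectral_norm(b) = 7.77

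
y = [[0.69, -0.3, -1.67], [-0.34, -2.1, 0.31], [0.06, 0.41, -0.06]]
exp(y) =[[2.00, -0.45, -2.40], [-0.23, 0.18, 0.33], [0.03, 0.16, 0.94]]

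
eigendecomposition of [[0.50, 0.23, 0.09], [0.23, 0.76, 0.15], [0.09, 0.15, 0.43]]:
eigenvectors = [[0.48,0.87,0.11],[0.82,-0.4,-0.42],[0.32,-0.29,0.9]]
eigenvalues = [0.95, 0.37, 0.37]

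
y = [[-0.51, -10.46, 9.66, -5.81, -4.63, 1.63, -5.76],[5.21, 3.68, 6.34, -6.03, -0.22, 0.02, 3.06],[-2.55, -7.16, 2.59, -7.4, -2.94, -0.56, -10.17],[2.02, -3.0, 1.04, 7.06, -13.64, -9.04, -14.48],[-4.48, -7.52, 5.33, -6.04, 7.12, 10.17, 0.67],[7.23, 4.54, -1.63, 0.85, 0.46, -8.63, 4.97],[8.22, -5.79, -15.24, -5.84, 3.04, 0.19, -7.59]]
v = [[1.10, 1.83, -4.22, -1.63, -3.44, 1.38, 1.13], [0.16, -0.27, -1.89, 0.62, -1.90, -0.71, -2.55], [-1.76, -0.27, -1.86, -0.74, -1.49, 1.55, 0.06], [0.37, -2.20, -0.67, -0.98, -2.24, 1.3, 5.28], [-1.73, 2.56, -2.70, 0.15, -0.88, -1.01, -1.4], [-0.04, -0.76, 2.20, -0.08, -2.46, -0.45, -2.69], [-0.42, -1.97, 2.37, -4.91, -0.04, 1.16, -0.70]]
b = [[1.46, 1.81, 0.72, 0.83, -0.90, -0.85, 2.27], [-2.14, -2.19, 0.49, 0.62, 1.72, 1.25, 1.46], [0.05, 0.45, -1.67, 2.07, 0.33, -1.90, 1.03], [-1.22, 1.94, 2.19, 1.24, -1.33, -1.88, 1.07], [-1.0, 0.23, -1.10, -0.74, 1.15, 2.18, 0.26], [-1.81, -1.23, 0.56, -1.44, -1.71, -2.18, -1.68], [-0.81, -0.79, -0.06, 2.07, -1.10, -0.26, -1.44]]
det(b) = -1264.43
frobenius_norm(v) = 13.51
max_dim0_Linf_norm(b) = 2.27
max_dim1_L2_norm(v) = 6.4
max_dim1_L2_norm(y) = 23.27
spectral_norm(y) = 27.54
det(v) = -7455.52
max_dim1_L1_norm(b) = 10.87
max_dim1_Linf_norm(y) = 15.24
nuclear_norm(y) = 99.51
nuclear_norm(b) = 23.04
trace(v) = -4.04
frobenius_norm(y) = 45.82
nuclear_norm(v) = 30.84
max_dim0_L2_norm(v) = 6.73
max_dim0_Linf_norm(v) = 5.28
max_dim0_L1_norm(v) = 15.91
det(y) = 9434823.28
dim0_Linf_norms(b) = [2.14, 2.19, 2.19, 2.07, 1.72, 2.18, 2.27]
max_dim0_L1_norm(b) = 10.5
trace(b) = -3.63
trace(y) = 3.72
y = v @ b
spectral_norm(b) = 5.91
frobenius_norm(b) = 9.78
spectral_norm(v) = 8.07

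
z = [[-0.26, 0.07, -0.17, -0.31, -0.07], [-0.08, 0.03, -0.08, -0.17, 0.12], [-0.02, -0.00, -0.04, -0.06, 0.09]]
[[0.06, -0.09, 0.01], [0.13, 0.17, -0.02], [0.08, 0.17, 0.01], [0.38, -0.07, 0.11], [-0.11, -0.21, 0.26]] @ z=[[-0.01,0.0,-0.00,-0.0,-0.01],[-0.05,0.01,-0.03,-0.07,0.01],[-0.03,0.01,-0.03,-0.05,0.02],[-0.10,0.02,-0.06,-0.11,-0.03],[0.04,-0.01,0.03,0.05,0.01]]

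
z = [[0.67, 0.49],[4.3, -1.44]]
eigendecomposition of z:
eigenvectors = [[0.55,-0.17],[0.83,0.99]]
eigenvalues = [1.41, -2.18]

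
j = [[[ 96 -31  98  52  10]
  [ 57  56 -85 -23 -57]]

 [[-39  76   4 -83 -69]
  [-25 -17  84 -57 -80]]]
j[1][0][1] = 76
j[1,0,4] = -69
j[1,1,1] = -17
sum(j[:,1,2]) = -1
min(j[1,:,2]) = 4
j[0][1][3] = -23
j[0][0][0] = 96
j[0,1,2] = -85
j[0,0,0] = 96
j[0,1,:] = [57, 56, -85, -23, -57]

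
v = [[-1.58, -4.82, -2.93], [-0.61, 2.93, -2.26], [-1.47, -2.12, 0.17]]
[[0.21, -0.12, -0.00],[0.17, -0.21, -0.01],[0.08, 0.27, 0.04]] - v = [[1.79, 4.70, 2.93], [0.78, -3.14, 2.25], [1.55, 2.39, -0.13]]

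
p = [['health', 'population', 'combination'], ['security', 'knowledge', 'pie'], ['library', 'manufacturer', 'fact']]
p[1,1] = 'knowledge'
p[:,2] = ['combination', 'pie', 'fact']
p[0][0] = 'health'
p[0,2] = 'combination'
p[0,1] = 'population'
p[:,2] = ['combination', 'pie', 'fact']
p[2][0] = 'library'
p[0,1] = 'population'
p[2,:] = ['library', 'manufacturer', 'fact']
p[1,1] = 'knowledge'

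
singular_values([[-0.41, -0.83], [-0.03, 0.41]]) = [0.99, 0.19]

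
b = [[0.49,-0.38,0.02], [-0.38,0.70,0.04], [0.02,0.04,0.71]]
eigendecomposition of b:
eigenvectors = [[-0.79,-0.60,0.10], [-0.61,0.8,-0.01], [0.08,0.07,0.99]]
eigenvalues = [0.2, 0.99, 0.71]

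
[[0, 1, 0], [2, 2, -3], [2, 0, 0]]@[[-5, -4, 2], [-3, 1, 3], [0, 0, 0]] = [[-3, 1, 3], [-16, -6, 10], [-10, -8, 4]]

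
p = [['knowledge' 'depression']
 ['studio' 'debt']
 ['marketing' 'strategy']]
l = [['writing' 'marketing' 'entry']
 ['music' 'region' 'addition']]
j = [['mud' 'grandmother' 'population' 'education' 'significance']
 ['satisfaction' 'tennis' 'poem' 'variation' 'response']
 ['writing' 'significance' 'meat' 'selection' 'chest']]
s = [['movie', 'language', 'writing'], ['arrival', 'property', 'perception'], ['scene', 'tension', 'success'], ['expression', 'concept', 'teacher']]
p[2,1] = 'strategy'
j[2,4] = 'chest'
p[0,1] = 'depression'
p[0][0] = 'knowledge'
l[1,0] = 'music'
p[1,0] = 'studio'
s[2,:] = ['scene', 'tension', 'success']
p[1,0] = 'studio'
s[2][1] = 'tension'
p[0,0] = 'knowledge'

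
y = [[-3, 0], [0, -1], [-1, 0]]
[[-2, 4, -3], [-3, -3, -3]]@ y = [[9, -4], [12, 3]]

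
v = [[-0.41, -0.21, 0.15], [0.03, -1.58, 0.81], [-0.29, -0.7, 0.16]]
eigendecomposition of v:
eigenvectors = [[0.17-0.02j, (0.17+0.02j), 0.15+0.00j], [(0.55-0.01j), 0.55+0.01j, 0.85+0.00j], [0.82+0.00j, 0.82-0.00j, (0.51+0j)]]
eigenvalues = [(-0.37+0.01j), (-0.37-0.01j), (-1.09+0j)]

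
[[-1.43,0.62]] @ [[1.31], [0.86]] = [[-1.34]]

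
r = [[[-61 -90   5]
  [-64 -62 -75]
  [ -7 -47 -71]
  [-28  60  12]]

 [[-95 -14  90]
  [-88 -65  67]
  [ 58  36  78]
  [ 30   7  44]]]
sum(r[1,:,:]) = 148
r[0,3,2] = 12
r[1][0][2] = 90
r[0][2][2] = -71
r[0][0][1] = -90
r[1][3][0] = 30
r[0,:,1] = [-90, -62, -47, 60]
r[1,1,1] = -65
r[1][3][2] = 44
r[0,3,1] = 60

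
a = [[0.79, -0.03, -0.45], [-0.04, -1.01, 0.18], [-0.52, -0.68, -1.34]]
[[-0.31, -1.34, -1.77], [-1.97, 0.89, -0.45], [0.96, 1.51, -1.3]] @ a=[[0.73, 2.57, 2.27], [-1.36, -0.53, 1.65], [1.37, -0.67, 1.58]]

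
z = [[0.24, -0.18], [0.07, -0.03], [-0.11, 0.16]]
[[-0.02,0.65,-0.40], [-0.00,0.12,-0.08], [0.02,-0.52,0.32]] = z @ [[-0.02,0.53,-0.33], [0.08,-2.89,1.77]]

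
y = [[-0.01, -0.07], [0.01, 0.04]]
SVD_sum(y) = [[-0.01, -0.07], [0.01, 0.04]] + [[0.0, -0.00], [0.0, -0.0]]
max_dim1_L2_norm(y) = 0.07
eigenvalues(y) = [(0.02+0.01j), (0.02-0.01j)]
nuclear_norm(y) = 0.09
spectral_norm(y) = 0.08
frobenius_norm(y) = 0.08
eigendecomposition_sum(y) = [[(-0+0.03j), (-0.03+0.06j)], [-0.01j, (0.02-0.02j)]] + [[-0.00-0.03j, -0.03-0.06j],[0.01j, (0.02+0.02j)]]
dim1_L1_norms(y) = [0.08, 0.05]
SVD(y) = [[0.86, -0.5], [-0.50, -0.86]] @ diag([0.0817712671061209, 0.003668770347054384]) @ [[-0.17, -0.99], [-0.99, 0.17]]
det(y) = 0.00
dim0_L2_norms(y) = [0.01, 0.08]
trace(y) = 0.03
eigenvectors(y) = [[0.94+0.00j,0.94-0.00j], [-0.33-0.12j,-0.33+0.12j]]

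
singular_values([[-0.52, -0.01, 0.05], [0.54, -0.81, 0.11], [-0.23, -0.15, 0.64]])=[1.03, 0.75, 0.33]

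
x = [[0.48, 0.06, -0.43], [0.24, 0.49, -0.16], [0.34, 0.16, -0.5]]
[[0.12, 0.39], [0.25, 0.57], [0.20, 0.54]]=x @[[-0.09, -0.05], [0.44, 0.91], [-0.32, -0.83]]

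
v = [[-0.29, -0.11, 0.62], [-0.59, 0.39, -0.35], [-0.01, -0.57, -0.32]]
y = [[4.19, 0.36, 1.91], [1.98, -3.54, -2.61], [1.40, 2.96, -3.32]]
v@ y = [[-0.56, 2.12, -2.33],[-2.19, -2.63, -0.98],[-1.62, 1.07, 2.53]]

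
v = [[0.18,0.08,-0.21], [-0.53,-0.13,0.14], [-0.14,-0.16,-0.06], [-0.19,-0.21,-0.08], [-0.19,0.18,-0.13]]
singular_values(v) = [0.68, 0.3, 0.27]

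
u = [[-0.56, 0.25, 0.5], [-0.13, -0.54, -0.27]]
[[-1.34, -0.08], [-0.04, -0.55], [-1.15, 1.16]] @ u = [[0.76, -0.29, -0.65],[0.09, 0.29, 0.13],[0.49, -0.91, -0.89]]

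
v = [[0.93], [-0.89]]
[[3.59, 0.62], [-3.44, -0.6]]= v@ [[3.86, 0.67]]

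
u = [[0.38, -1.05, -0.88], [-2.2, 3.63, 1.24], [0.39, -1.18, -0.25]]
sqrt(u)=[[(0.45+0.39j), (-0.51+0.22j), -0.54+0.40j], [-0.92+0.16j, (1.85+0.09j), (0.39+0.16j)], [(0.06+0.18j), (-0.5+0.1j), (0.32+0.18j)]]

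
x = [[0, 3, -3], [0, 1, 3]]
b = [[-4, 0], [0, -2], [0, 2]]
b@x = [[0, -12, 12], [0, -2, -6], [0, 2, 6]]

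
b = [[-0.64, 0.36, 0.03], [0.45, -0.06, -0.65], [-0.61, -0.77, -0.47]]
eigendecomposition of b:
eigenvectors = [[0.20+0.00j, (-0.68+0j), (-0.68-0j)], [(0.74+0j), (0.48-0.28j), (0.48+0.28j)], [(-0.64+0j), (0.07-0.47j), 0.07+0.47j]]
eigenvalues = [(0.62+0j), (-0.89+0.17j), (-0.89-0.17j)]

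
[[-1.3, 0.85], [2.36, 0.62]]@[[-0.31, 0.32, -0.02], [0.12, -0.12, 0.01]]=[[0.50,-0.52,0.03],[-0.66,0.68,-0.04]]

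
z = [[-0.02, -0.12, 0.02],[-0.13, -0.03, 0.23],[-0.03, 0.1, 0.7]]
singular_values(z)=[0.75, 0.16, 0.08]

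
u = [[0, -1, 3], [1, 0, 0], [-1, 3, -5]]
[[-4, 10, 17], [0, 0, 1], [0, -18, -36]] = u @ [[0, 0, 1], [-5, -1, -5], [-3, 3, 4]]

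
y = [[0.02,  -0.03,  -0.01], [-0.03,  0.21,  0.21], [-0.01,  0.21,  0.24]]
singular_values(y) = [0.44, 0.03, 0.0]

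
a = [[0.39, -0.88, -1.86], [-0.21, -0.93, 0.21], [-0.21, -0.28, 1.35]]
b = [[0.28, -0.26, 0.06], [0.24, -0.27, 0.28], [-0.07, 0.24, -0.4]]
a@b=[[0.03, -0.31, 0.52], [-0.3, 0.36, -0.36], [-0.22, 0.45, -0.63]]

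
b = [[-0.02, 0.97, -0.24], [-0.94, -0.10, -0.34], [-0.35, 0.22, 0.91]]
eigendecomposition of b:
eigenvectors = [[(0.01+0.68j), (0.01-0.68j), (-0.28+0j)], [(-0.71+0j), -0.71-0.00j, -0.06+0.00j], [(-0.04+0.2j), (-0.04-0.2j), 0.96+0.00j]]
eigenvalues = [(-0.1+1j), (-0.1-1j), (1+0j)]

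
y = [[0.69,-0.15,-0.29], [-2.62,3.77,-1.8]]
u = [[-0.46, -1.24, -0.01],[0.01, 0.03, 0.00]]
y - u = [[1.15, 1.09, -0.28], [-2.63, 3.74, -1.80]]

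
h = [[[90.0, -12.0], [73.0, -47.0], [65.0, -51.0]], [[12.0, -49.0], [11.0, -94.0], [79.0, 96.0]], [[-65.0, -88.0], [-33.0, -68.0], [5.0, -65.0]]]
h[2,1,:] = [-33.0, -68.0]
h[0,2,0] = 65.0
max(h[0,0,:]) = 90.0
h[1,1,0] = 11.0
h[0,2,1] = -51.0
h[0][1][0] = 73.0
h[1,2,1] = 96.0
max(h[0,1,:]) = 73.0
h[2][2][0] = 5.0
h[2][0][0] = -65.0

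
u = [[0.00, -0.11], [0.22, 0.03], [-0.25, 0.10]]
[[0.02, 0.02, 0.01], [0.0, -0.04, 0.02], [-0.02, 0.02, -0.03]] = u@[[0.03, -0.15, 0.12], [-0.14, -0.15, -0.05]]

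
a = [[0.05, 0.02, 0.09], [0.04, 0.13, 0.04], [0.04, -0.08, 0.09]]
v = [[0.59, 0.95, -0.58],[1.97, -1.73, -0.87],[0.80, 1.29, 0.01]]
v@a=[[0.04,0.18,0.04], [-0.01,-0.12,0.03], [0.09,0.18,0.12]]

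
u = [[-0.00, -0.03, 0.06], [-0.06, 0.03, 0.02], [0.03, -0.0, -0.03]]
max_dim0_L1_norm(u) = 0.11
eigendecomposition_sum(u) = [[0.03, -0.02, 0.01], [-0.04, 0.03, -0.02], [0.01, -0.01, 0.00]] + [[-0.03, -0.01, 0.05], [-0.02, -0.01, 0.04], [0.02, 0.01, -0.04]] + [[0.0, 0.0, 0.0], [0.00, 0.0, 0.0], [0.00, 0.00, 0.00]]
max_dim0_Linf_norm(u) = 0.06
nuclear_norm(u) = 0.15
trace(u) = 0.00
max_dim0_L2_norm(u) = 0.07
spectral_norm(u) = 0.08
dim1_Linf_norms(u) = [0.06, 0.06, 0.03]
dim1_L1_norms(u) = [0.09, 0.11, 0.06]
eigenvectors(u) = [[0.54, -0.68, 0.47], [-0.83, -0.52, 0.77], [0.17, 0.52, 0.42]]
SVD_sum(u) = [[-0.03, 0.00, 0.03], [-0.04, 0.0, 0.04], [0.03, -0.0, -0.03]] + [[0.03, -0.03, 0.03], [-0.02, 0.02, -0.02], [-0.0, 0.00, -0.00]] + [[0.0, 0.0, 0.0],[0.0, 0.00, 0.00],[0.0, 0.0, 0.00]]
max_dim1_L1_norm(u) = 0.11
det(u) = -0.00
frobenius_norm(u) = 0.11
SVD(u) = [[-0.49, 0.81, 0.32], [-0.71, -0.58, 0.4], [0.51, -0.03, 0.86]] @ diag([0.0826793748767779, 0.06597903610802623, 0.003299661231248325]) @ [[0.70, -0.08, -0.71], [0.51, -0.63, 0.58], [0.50, 0.77, 0.4]]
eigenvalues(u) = [0.06, -0.07, 0.0]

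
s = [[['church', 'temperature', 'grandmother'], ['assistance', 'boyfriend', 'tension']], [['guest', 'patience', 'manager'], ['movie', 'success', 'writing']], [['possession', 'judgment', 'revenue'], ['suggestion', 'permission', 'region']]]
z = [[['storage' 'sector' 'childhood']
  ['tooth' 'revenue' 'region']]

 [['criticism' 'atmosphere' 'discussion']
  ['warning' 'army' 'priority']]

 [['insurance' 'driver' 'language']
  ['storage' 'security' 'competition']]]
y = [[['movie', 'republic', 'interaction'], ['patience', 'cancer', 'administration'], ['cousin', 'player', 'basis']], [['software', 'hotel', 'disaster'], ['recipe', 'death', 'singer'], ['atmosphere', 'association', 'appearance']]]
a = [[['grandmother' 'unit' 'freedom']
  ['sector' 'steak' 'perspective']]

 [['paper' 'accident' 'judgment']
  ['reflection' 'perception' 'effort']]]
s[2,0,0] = 'possession'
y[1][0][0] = 'software'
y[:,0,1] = ['republic', 'hotel']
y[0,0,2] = 'interaction'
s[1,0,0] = 'guest'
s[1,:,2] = ['manager', 'writing']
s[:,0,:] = [['church', 'temperature', 'grandmother'], ['guest', 'patience', 'manager'], ['possession', 'judgment', 'revenue']]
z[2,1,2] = 'competition'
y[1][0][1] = 'hotel'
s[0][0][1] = 'temperature'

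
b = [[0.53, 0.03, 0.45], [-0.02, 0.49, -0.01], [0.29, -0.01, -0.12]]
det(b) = -0.10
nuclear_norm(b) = 1.48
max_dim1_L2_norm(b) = 0.7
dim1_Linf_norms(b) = [0.53, 0.49, 0.29]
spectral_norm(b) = 0.71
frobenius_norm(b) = 0.91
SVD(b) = [[-0.97,  0.02,  0.24], [0.01,  1.0,  -0.05], [-0.24,  -0.05,  -0.97]] @ diag([0.7130465893524247, 0.4909943286977504, 0.2720094310856148]) @ [[-0.82, -0.03, -0.57], [-0.05, 1.0, 0.01], [-0.57, -0.04, 0.82]]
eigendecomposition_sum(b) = [[-0.05, 0.00, 0.13],  [-0.0, 0.0, 0.0],  [0.08, -0.01, -0.23]] + [[0.58, 0.07, 0.32],  [-0.07, -0.01, -0.04],  [0.21, 0.03, 0.12]] + [[-0.0, -0.05, -0.0], [0.05, 0.50, 0.03], [-0.0, -0.03, -0.00]]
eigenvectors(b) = [[-0.49, -0.94, -0.09], [-0.0, 0.11, 0.99], [0.87, -0.34, -0.06]]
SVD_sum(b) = [[0.57, 0.02, 0.4], [-0.01, -0.0, -0.00], [0.14, 0.01, 0.10]] + [[-0.0,  0.01,  0.00], [-0.02,  0.49,  0.01], [0.0,  -0.02,  -0.00]] + [[-0.04,-0.00,0.05],[0.01,0.0,-0.01],[0.15,0.01,-0.22]]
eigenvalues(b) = [-0.28, 0.69, 0.49]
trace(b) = 0.90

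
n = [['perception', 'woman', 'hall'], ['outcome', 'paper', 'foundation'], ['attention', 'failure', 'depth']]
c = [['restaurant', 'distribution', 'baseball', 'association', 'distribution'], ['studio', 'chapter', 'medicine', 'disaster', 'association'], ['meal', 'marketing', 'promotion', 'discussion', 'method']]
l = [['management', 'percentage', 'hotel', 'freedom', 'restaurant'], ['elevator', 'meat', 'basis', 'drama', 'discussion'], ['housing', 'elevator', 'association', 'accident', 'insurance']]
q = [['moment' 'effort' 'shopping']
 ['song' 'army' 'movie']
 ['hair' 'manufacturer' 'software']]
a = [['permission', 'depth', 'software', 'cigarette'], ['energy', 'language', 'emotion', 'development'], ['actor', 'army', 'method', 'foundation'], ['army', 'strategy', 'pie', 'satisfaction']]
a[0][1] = 'depth'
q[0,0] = 'moment'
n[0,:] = ['perception', 'woman', 'hall']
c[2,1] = 'marketing'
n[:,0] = ['perception', 'outcome', 'attention']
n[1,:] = ['outcome', 'paper', 'foundation']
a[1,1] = 'language'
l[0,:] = ['management', 'percentage', 'hotel', 'freedom', 'restaurant']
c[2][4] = 'method'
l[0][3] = 'freedom'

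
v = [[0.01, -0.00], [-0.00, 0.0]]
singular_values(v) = [0.01, 0.0]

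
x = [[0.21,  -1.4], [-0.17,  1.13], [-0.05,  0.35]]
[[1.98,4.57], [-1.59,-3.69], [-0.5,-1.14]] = x @[[-2.32, 2.08],  [-1.76, -2.95]]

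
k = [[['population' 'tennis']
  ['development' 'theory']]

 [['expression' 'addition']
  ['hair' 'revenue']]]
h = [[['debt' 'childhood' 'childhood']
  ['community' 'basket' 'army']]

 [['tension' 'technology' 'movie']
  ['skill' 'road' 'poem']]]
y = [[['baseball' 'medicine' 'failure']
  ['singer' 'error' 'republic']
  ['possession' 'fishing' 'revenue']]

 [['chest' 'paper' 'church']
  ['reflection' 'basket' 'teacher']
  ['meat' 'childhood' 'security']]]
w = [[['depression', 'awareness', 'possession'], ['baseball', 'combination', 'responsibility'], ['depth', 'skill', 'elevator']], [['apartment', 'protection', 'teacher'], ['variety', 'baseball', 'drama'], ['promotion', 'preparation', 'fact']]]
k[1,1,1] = 'revenue'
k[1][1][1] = 'revenue'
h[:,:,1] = [['childhood', 'basket'], ['technology', 'road']]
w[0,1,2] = 'responsibility'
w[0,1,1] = 'combination'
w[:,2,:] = [['depth', 'skill', 'elevator'], ['promotion', 'preparation', 'fact']]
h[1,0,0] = 'tension'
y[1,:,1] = ['paper', 'basket', 'childhood']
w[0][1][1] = 'combination'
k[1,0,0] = 'expression'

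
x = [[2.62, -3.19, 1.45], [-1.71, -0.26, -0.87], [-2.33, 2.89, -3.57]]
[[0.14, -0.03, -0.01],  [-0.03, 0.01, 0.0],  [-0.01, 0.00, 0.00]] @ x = [[0.44, -0.47, 0.26], [-0.10, 0.09, -0.05], [-0.03, 0.03, -0.01]]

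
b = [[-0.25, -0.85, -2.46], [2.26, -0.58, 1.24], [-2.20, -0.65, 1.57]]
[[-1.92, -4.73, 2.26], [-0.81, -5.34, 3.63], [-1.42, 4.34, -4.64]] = b @ [[0.11, -2.14, 1.81], [2.0, 3.13, -0.9], [0.08, 1.06, -0.79]]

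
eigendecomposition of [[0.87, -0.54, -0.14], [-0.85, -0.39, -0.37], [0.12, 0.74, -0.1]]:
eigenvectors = [[(0.88+0j), -0.10+0.16j, -0.10-0.16j],[-0.44+0.00j, -0.30+0.47j, (-0.3-0.47j)],[(-0.17+0j), 0.81+0.00j, (0.81-0j)]]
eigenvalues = [(1.17+0j), (-0.39+0.46j), (-0.39-0.46j)]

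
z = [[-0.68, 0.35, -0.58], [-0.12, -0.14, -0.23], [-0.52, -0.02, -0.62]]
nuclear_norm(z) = 1.58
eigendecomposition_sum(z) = [[-0.61, 0.20, -0.59], [-0.22, 0.07, -0.21], [-0.62, 0.2, -0.60]] + [[-0.07, 0.15, 0.01], [0.1, -0.21, -0.02], [0.10, -0.22, -0.02]] + [[0.00, 0.00, -0.0], [0.00, 0.00, -0.00], [-0.00, -0.00, 0.0]]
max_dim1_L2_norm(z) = 0.96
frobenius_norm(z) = 1.29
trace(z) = -1.44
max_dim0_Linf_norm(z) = 0.68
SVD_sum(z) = [[-0.65, 0.17, -0.66], [-0.15, 0.04, -0.15], [-0.55, 0.14, -0.55]] + [[-0.03, 0.18, 0.08], [0.03, -0.18, -0.08], [0.03, -0.16, -0.07]] + [[0.0, 0.0, -0.00], [0.0, 0.00, -0.0], [-0.00, -0.0, 0.0]]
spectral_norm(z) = 1.25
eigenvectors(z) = [[0.68, 0.43, -0.70], [0.24, -0.62, -0.38], [0.69, -0.66, 0.6]]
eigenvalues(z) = [-1.14, -0.3, 0.0]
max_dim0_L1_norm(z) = 1.43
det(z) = 0.00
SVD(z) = [[-0.75, 0.59, -0.28], [-0.18, -0.60, -0.78], [-0.63, -0.54, 0.55]] @ diag([1.2462701881006506, 0.33197481728197514, 0.0018272772556130624]) @ [[0.69, -0.18, 0.7], [-0.15, 0.91, 0.39], [-0.71, -0.37, 0.60]]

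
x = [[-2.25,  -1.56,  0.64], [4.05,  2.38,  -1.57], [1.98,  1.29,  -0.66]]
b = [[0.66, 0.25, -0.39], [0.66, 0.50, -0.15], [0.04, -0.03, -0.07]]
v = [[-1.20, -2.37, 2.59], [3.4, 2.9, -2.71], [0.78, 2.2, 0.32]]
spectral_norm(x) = 6.19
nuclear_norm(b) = 1.40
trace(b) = 1.09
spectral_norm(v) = 6.51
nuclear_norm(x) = 6.50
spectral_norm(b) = 1.14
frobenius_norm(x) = 6.20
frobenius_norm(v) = 6.83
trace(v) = 2.02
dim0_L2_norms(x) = [5.04, 3.12, 1.82]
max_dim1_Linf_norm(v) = 3.4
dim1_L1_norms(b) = [1.3, 1.31, 0.14]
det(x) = -0.02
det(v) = 12.83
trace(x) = -0.53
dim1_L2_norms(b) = [0.81, 0.84, 0.09]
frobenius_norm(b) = 1.17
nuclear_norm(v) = 9.38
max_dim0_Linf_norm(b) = 0.66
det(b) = -0.00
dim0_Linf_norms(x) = [4.05, 2.38, 1.57]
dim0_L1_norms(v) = [5.38, 7.47, 5.62]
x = v @ b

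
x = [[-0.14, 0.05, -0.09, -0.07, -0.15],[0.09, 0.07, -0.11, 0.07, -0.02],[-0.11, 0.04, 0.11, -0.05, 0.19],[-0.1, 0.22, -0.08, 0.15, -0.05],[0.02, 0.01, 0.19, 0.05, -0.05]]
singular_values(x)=[0.35, 0.26, 0.22, 0.2, 0.03]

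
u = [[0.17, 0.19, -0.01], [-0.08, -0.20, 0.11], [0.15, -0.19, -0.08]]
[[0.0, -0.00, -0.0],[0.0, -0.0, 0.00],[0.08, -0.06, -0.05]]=u @ [[0.21, -0.17, -0.15], [-0.17, 0.14, 0.12], [-0.15, 0.12, 0.11]]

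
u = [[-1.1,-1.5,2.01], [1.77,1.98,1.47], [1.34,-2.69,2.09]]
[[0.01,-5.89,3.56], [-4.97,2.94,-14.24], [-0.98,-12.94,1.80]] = u @ [[-0.82, -1.21, -2.36], [-0.93, 3.37, -3.50], [-1.14, -1.08, -2.13]]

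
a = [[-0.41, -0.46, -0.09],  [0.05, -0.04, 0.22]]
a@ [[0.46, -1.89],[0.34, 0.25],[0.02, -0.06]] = [[-0.35, 0.67], [0.01, -0.12]]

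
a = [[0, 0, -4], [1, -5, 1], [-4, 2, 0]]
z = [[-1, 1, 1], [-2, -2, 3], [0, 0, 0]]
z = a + [[-1, 1, 5], [-3, 3, 2], [4, -2, 0]]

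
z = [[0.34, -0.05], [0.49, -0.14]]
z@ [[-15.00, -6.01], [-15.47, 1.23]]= [[-4.33, -2.1], [-5.18, -3.12]]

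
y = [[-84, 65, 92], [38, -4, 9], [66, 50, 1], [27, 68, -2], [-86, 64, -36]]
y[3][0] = 27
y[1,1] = -4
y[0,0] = -84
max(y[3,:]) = 68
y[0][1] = 65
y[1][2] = 9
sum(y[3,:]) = 93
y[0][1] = 65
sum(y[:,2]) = 64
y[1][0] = 38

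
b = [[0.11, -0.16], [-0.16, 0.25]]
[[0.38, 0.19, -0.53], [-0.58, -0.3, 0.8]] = b @ [[1.07,0.28,-3.06], [-1.62,-1.02,1.23]]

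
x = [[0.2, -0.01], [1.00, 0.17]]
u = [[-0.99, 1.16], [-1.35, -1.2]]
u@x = [[0.96, 0.21], [-1.47, -0.19]]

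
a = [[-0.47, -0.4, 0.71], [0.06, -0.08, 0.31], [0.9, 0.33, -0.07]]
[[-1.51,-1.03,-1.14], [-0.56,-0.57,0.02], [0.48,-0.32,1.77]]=a@[[0.79, -0.9, 1.74], [-1.18, 1.19, 0.58], [-2.27, -1.37, -0.13]]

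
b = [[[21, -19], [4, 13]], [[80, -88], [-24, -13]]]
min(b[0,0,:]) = -19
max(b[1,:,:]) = 80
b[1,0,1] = -88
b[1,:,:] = [[80, -88], [-24, -13]]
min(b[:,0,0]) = 21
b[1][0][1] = -88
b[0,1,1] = 13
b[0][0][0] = 21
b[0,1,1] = 13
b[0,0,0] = 21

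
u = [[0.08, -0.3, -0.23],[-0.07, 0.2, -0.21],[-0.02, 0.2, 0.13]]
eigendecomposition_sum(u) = [[0.26+0.00j, -0.21+0.00j, (0.49-0j)], [(0.04+0j), (-0.03+0j), 0.07-0.00j], [-0.07+0.00j, (0.06+0j), (-0.13+0j)]] + [[(-0.09-0.15j), -0.05+0.40j, (-0.36-0.34j)], [(-0.05+0.01j), (0.11+0.06j), -0.14+0.07j], [(0.02+0.08j), (0.07-0.19j), (0.13+0.2j)]] + [[-0.09+0.15j,-0.05-0.40j,-0.36+0.34j],  [-0.05-0.01j,(0.11-0.06j),(-0.14-0.07j)],  [0.02-0.08j,0.07+0.19j,0.13-0.20j]]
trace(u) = 0.41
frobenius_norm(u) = 0.54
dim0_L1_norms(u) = [0.17, 0.7, 0.57]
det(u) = 0.00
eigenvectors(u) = [[-0.96+0.00j, (0.86+0j), 0.86-0.00j],[-0.14+0.00j, (0.1-0.26j), 0.10+0.26j],[0.25+0.00j, (-0.41-0.11j), -0.41+0.11j]]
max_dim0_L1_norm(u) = 0.7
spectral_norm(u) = 0.46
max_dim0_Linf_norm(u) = 0.3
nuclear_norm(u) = 0.78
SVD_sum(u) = [[0.08, -0.33, -0.19], [-0.02, 0.07, 0.04], [-0.05, 0.2, 0.11]] + [[-0.01,0.02,-0.04], [-0.05,0.13,-0.25], [0.00,-0.01,0.02]] + [[0.01, 0.00, -0.00], [-0.0, -0.0, 0.00], [0.02, 0.01, -0.00]]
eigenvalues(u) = [(0.1+0j), (0.16+0.12j), (0.16-0.12j)]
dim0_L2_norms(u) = [0.11, 0.41, 0.34]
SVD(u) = [[0.84, -0.17, -0.52],[-0.18, -0.98, 0.03],[-0.52, 0.07, -0.85]] @ diag([0.4580035349674311, 0.2916238762594562, 0.028076266716684558]) @ [[0.2, -0.85, -0.48], [0.18, -0.45, 0.87], [-0.96, -0.26, 0.07]]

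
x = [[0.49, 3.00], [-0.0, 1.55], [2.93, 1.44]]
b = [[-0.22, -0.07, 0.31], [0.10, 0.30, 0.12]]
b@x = [[0.8, -0.32], [0.4, 0.94]]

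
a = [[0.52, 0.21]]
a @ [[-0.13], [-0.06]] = [[-0.08]]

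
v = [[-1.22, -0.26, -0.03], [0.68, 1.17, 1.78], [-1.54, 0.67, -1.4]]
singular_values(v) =[2.88, 1.5, 0.89]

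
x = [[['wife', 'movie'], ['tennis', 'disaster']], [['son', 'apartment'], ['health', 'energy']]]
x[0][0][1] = 'movie'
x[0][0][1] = 'movie'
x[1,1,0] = 'health'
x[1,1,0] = 'health'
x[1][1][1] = 'energy'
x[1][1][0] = 'health'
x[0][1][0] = 'tennis'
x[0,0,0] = 'wife'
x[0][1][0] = 'tennis'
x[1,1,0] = 'health'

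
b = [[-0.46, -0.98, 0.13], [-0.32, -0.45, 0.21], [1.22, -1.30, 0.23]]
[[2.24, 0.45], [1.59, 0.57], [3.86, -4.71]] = b@ [[0.36, -2.91], [-1.93, 0.95], [3.98, 0.32]]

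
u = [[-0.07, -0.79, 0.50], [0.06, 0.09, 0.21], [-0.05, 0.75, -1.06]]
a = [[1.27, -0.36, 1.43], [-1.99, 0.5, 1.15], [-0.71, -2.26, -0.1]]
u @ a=[[1.13, -1.50, -1.06], [-0.25, -0.45, 0.17], [-0.8, 2.79, 0.9]]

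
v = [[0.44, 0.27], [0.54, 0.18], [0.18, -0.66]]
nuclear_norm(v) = 1.45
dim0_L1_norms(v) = [1.16, 1.11]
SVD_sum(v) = [[0.33, 0.37], [0.33, 0.37], [-0.25, -0.28]] + [[0.11, -0.10], [0.21, -0.19], [0.43, -0.38]]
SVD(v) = [[0.62, 0.23], [0.62, 0.43], [-0.47, 0.87]] @ diag([0.7919252941458484, 0.6567757063808096]) @ [[0.66,0.75], [0.75,-0.66]]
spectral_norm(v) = 0.79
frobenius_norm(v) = 1.03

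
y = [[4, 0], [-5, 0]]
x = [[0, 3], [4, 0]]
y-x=[[4, -3], [-9, 0]]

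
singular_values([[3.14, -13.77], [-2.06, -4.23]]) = [14.61, 2.85]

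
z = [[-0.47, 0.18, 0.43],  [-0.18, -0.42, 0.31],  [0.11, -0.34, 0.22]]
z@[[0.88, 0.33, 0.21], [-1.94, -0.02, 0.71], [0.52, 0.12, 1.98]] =[[-0.54, -0.11, 0.88], [0.82, -0.01, 0.28], [0.87, 0.07, 0.22]]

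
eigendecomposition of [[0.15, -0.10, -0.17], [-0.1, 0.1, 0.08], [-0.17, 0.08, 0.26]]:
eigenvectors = [[0.57, -0.78, 0.26], [-0.35, -0.52, -0.78], [-0.74, -0.35, 0.57]]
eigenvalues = [0.43, 0.01, 0.07]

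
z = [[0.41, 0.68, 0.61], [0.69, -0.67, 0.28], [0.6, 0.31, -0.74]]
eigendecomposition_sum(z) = [[0.71-0.00j, 0.34+0.00j, (0.3+0j)], [(0.34-0j), (0.17+0j), (0.15+0j)], [0.30-0.00j, (0.15+0j), (0.13+0j)]] + [[(-0.15+0.01j),  (0.17-0.18j),  0.15+0.18j], [(0.17+0.18j),  -0.42-0.03j,  (0.07-0.39j)], [0.15-0.23j,  (0.08+0.45j),  (-0.44+0.04j)]] + [[-0.15-0.01j, (0.17+0.18j), 0.15-0.18j], [(0.17-0.18j), -0.42+0.03j, 0.07+0.39j], [0.15+0.23j, (0.08-0.45j), (-0.44-0.04j)]]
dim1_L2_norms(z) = [1.0, 1.0, 1.0]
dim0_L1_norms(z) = [1.7, 1.66, 1.63]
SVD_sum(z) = [[0.3, 0.57, -0.13], [-0.15, -0.28, 0.06], [0.32, 0.6, -0.14]] + [[0.09, -0.05, 0.01],[0.83, -0.42, 0.07],[0.30, -0.15, 0.03]] + [[0.02, 0.16, 0.73], [0.0, 0.03, 0.14], [-0.01, -0.14, -0.63]]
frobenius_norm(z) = 1.73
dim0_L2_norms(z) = [1.0, 1.0, 1.0]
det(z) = 1.00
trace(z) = -1.00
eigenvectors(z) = [[-0.84+0.00j,(0.22+0.3j),0.22-0.30j], [(-0.41+0j),(0.16-0.61j),0.16+0.61j], [(-0.36+0j),(-0.69+0j),-0.69-0.00j]]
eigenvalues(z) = [(1+0j), (-1+0.02j), (-1-0.02j)]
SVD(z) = [[-0.65, -0.10, -0.75], [0.32, -0.94, -0.15], [-0.69, -0.33, 0.64]] @ diag([1.0046047620725038, 1.0014322308523063, 0.9988006603078621]) @ [[-0.46, -0.87, 0.2], [-0.89, 0.45, -0.08], [-0.02, -0.21, -0.98]]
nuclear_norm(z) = 3.00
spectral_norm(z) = 1.00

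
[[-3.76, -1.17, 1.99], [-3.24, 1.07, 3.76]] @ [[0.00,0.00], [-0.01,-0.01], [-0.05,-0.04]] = [[-0.09, -0.07], [-0.2, -0.16]]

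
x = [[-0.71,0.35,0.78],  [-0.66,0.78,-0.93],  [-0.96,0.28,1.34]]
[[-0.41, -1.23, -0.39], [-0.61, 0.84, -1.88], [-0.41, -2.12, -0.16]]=x @ [[0.01, 1.20, 0.87], [-0.9, 0.98, -0.86], [-0.11, -0.93, 0.68]]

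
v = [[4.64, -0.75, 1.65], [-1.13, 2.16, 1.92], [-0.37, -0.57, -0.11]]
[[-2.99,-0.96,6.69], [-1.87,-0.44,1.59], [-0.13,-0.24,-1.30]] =v @ [[0.00, 0.12, 1.52], [0.53, 0.48, 1.23], [-1.57, -0.70, 0.34]]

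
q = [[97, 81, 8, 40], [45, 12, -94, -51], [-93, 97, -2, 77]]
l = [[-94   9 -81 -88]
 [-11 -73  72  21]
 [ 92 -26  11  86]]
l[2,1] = -26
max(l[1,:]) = 72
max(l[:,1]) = 9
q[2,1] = 97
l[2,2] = 11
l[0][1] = 9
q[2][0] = -93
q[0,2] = 8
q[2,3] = 77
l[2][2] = 11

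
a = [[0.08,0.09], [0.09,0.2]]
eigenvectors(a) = [[-0.88, -0.47], [0.47, -0.88]]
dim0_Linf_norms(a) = [0.09, 0.2]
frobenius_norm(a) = 0.25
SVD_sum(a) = [[0.06, 0.10],[0.1, 0.19]] + [[0.02, -0.01],[-0.01, 0.01]]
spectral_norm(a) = 0.25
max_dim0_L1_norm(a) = 0.29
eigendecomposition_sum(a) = [[0.02, -0.01], [-0.01, 0.01]] + [[0.06, 0.10], [0.1, 0.19]]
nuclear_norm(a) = 0.28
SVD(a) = [[-0.47, -0.88], [-0.88, 0.47]] @ diag([0.24816653826391966, 0.03183346173608032]) @ [[-0.47, -0.88], [-0.88, 0.47]]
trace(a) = 0.28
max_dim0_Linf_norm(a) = 0.2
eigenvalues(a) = [0.03, 0.25]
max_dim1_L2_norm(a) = 0.22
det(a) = 0.01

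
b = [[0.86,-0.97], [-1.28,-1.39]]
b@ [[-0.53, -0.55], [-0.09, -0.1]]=[[-0.37, -0.38],[0.8, 0.84]]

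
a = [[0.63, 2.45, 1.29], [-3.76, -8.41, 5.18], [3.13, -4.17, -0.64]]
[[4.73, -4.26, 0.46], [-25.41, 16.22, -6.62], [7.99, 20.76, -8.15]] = a @ [[3.93, 2.97, -1.47], [1.08, -2.85, 0.97], [-0.3, 0.66, -0.77]]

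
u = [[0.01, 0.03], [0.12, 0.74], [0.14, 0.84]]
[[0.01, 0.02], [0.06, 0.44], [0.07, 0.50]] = u @[[0.88, -0.06], [-0.06, 0.61]]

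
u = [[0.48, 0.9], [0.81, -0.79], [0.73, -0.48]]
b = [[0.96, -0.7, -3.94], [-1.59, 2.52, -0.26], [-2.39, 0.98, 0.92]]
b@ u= [[-2.98, 3.31], [1.09, -3.3], [0.32, -3.37]]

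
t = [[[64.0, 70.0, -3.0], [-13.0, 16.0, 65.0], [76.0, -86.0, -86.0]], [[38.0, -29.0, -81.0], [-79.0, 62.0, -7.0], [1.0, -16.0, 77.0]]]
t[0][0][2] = -3.0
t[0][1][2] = 65.0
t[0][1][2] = 65.0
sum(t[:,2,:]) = -34.0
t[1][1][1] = 62.0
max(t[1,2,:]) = 77.0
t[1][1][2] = -7.0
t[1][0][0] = 38.0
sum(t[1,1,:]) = -24.0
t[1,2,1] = -16.0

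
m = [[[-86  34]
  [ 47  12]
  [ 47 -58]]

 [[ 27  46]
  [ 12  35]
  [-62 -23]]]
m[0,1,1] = 12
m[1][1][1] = 35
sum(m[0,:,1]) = -12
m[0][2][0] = 47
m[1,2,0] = -62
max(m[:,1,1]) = 35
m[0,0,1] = 34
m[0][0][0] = -86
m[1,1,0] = 12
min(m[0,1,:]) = 12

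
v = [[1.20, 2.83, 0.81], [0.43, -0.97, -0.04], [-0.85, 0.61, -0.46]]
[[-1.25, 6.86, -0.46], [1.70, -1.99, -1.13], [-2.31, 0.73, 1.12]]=v @ [[1.20, 0.18, -1.94], [-1.27, 2.1, 0.24], [1.11, 0.87, 1.47]]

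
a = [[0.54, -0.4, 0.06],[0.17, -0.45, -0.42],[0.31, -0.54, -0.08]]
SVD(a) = [[-0.6, 0.64, -0.48], [-0.53, -0.76, -0.37], [-0.6, 0.04, 0.80]] @ diag([1.0287070913580811, 0.4291366334776111, 0.12125786571228592]) @ [[-0.58, 0.78, 0.23], [0.53, 0.15, 0.83], [-0.61, -0.61, 0.51]]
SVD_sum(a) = [[0.36, -0.48, -0.14], [0.32, -0.43, -0.13], [0.36, -0.48, -0.14]] + [[0.15, 0.04, 0.23], [-0.18, -0.05, -0.27], [0.01, 0.00, 0.01]] + [[0.04, 0.04, -0.03], [0.03, 0.03, -0.02], [-0.06, -0.06, 0.05]]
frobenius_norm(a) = 1.12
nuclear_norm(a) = 1.58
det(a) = -0.05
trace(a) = 0.01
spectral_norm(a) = 1.03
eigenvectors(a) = [[-0.23,-0.90,-0.63], [-0.79,0.03,-0.57], [-0.57,-0.44,0.53]]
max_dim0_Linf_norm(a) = 0.54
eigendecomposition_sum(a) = [[0.04, -0.14, -0.1], [0.15, -0.5, -0.35], [0.11, -0.36, -0.25]] + [[0.46, -0.30, 0.23], [-0.02, 0.01, -0.01], [0.23, -0.15, 0.11]] + [[0.04, 0.04, -0.07], [0.03, 0.04, -0.06], [-0.03, -0.03, 0.06]]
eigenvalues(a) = [-0.7, 0.58, 0.13]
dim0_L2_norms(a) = [0.65, 0.81, 0.43]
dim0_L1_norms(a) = [1.02, 1.39, 0.56]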